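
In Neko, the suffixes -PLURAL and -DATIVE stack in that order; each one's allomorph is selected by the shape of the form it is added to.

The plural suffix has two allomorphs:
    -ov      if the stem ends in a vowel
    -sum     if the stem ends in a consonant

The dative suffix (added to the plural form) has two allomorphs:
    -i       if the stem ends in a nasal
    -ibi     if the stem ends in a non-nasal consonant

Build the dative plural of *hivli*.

The final sound of *hivli* is /i/, which is a vowel, so the plural suffix is -ov, giving *hivliov*.
Since the final consonant of the plural form *hivliov* is /v/ (non-nasal), it takes -ibi, giving *hivliovibi*.

hivliovibi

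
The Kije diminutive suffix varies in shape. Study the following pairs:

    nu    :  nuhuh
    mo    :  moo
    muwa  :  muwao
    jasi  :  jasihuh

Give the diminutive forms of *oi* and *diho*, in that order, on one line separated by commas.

The pattern is height harmony: -huh when the last vowel of the stem is a high vowel (*nu*, *jasi*); -o when the last vowel of the stem is a non-high vowel (*mo*, *muwa*).
*oi* — last vowel /i/ (a high vowel) → -huh → *oihuh*.
Since the last vowel of *diho* is /o/ (a non-high vowel), it takes -o, giving *dihoo*.

oihuh, dihoo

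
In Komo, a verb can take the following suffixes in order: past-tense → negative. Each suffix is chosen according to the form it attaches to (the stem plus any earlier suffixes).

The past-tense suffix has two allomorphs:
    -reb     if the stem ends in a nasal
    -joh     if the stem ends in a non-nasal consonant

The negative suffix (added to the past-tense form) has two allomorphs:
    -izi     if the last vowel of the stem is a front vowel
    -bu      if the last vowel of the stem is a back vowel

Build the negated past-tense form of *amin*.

aminrebizi

The final consonant of *amin* is /n/, which is a nasal, so the past-tense suffix is -reb, giving *aminreb*.
Since the last vowel of the past-tense form *aminreb* is /e/ (a front vowel), it takes -izi, giving *aminrebizi*.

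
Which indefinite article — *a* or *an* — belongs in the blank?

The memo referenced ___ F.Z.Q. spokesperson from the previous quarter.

an

The indefinite article is chosen by the initial *sound* of the following word, not its spelling.
The initialism *F.Z.Q.* is read letter by letter; the first letter, F, is pronounced /ɛf/, which begins with a vowel sound.
So the article is *an*: The memo referenced an F.Z.Q. spokesperson from the previous quarter.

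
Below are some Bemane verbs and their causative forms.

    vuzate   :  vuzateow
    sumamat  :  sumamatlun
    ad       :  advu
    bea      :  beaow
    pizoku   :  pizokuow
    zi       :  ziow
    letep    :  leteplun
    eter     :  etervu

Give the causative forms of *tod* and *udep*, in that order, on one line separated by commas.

todvu, udeplun

The alternation tracks the final sound of the stem — -lun when the stem ends in a voiceless consonant (*sumamat*, *letep*); -vu when the stem ends in a voiced consonant (*ad*, *eter*); -ow when the stem ends in a vowel (*vuzate*, *bea*, *pizoku*, *zi*).
*tod* — final sound /d/ (a voiced consonant) → -vu → *todvu*.
*udep* — final sound /p/ (a voiceless consonant) → -lun → *udeplun*.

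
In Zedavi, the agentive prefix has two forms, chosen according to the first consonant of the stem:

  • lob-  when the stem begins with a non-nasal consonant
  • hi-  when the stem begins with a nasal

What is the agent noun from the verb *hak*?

lobhak

The first consonant of *hak* is /h/, which is non-nasal, so the prefix is lob-, giving *lobhak*.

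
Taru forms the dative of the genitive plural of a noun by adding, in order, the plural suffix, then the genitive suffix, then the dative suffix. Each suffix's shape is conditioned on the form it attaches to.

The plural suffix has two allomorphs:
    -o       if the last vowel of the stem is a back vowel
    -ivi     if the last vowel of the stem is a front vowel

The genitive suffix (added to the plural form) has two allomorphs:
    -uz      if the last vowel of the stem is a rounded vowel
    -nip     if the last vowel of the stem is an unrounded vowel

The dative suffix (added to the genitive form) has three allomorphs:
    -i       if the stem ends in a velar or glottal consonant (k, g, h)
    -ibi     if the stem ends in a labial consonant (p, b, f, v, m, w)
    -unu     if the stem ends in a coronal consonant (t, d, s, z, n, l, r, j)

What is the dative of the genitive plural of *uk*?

*uk* — last vowel /u/ (a back vowel) → -o → *uko*.
The plural form *uko*: last vowel = /o/, a rounded vowel → -uz → *ukouz*.
The genitive form *ukouz*: final consonant = /z/, coronal → -unu → *ukouzunu*.

ukouzunu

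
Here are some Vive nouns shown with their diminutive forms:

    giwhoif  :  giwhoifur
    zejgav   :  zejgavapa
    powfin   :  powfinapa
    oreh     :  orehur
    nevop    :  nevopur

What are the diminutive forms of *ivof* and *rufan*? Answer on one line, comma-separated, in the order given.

ivofur, rufanapa

Looking at the final consonant of each stem: -ur when the stem ends in a voiceless consonant (*giwhoif*, *oreh*, *nevop*); -apa when the stem ends in a voiced consonant (*zejgav*, *powfin*).
*ivof*: final consonant = /f/, voiceless → -ur → *ivofur*.
*rufan*: final consonant = /n/, voiced → -apa → *rufanapa*.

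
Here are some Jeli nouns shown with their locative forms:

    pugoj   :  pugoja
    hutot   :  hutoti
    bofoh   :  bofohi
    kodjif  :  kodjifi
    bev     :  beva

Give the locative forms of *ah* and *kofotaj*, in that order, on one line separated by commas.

The alternation tracks the final consonant of the stem — -i when the stem ends in a voiceless consonant (*hutot*, *bofoh*, *kodjif*); -a when the stem ends in a voiced consonant (*pugoj*, *bev*).
Since the final consonant of *ah* is /h/ (voiceless), it takes -i, giving *ahi*.
Since the final consonant of *kofotaj* is /j/ (voiced), it takes -a, giving *kofotaja*.

ahi, kofotaja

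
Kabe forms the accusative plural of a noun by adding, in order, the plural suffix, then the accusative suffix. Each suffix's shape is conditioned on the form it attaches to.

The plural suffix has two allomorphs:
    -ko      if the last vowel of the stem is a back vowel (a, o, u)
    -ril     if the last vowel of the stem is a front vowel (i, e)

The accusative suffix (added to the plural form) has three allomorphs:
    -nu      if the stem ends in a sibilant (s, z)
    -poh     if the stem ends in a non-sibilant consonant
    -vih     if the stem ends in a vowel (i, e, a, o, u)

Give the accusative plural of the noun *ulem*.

ulemrilpoh

Since the last vowel of *ulem* is /e/ (a front vowel), it takes -ril, giving *ulemril*.
The plural form *ulemril* — final sound /l/ (a non-sibilant consonant) → -poh → *ulemrilpoh*.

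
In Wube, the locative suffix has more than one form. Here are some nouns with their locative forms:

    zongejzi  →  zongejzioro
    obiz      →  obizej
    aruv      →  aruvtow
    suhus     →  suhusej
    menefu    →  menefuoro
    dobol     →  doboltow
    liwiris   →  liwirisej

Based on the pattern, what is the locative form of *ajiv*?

ajivtow

The suffix is conditioned by the final sound: -ej when the stem ends in a sibilant (*obiz*, *suhus*, *liwiris*); -tow when the stem ends in a non-sibilant consonant (*aruv*, *dobol*); -oro when the stem ends in a vowel (*zongejzi*, *menefu*).
The final sound of *ajiv* is /v/, which is a non-sibilant consonant, so the suffix is -tow, giving *ajivtow*.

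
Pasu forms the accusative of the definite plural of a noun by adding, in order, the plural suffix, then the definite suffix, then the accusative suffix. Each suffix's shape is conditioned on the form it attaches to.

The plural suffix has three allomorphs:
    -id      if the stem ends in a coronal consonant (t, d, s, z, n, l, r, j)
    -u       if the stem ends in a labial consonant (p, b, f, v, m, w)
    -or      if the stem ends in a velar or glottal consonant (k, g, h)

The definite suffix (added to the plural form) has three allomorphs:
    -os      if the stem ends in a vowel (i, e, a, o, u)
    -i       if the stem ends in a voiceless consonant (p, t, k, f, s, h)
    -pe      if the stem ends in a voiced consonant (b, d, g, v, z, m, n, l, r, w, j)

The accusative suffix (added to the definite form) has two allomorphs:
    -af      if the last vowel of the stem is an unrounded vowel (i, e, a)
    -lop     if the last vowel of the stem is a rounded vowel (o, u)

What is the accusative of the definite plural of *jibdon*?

jibdonidpeaf

Since the final consonant of *jibdon* is /n/ (coronal), it takes -id, giving *jibdonid*.
The plural form *jibdonid*: final sound = /d/, a voiced consonant → -pe → *jibdonidpe*.
The definite form *jibdonidpe* — last vowel /e/ (an unrounded vowel) → -af → *jibdonidpeaf*.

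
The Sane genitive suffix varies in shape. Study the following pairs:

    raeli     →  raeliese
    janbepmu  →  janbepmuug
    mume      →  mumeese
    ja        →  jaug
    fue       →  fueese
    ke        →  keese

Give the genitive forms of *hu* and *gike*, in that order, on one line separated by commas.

The pattern is front/back vowel harmony: -ese when the last vowel of the stem is a front vowel (*raeli*, *mume*, *fue*, *ke*); -ug when the last vowel of the stem is a back vowel (*janbepmu*, *ja*).
*hu* — last vowel /u/ (a back vowel) → -ug → *huug*.
*gike* — last vowel /e/ (a front vowel) → -ese → *gikeese*.

huug, gikeese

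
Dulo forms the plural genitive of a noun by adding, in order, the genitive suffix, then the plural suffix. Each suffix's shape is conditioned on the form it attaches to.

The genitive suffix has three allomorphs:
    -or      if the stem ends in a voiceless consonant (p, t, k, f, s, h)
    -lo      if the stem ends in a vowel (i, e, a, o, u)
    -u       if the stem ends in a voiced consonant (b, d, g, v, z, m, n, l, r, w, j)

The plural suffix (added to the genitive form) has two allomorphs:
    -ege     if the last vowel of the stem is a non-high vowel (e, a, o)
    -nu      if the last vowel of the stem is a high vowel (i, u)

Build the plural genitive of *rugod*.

rugodunu

*rugod*: final sound = /d/, a voiced consonant → -u → *rugodu*.
The last vowel of the genitive form *rugodu* is /u/, which is a high vowel, so the plural suffix is -nu, giving *rugodunu*.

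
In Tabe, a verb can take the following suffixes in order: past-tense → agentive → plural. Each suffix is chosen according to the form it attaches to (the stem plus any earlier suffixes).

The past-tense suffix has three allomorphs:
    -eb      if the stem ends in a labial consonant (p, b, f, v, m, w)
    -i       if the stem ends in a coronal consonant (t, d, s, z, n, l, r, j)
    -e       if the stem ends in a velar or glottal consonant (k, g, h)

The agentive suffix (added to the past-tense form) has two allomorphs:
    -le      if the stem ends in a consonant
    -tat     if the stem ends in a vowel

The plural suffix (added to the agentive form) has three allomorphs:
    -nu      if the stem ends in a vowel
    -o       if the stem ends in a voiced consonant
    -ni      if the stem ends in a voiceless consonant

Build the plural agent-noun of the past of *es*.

esitatni

The final consonant of *es* is /s/, which is coronal, so the past-tense suffix is -i, giving *esi*.
The past-tense form *esi* — final sound /i/ (a vowel) → -tat → *esitat*.
The agentive form *esitat* — final sound /t/ (a voiceless consonant) → -ni → *esitatni*.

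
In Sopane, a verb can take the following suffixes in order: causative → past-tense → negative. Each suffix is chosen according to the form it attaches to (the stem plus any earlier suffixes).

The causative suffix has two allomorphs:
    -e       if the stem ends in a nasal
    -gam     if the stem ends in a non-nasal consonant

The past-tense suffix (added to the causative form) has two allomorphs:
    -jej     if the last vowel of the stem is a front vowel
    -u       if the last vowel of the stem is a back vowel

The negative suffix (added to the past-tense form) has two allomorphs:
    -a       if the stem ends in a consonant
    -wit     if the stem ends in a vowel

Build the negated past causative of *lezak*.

lezakgamuwit

*lezak*: final consonant = /k/, non-nasal → -gam → *lezakgam*.
The last vowel of the causative form *lezakgam* is /a/, which is a back vowel, so the past-tense suffix is -u, giving *lezakgamu*.
The past-tense form *lezakgamu* — final sound /u/ (a vowel) → -wit → *lezakgamuwit*.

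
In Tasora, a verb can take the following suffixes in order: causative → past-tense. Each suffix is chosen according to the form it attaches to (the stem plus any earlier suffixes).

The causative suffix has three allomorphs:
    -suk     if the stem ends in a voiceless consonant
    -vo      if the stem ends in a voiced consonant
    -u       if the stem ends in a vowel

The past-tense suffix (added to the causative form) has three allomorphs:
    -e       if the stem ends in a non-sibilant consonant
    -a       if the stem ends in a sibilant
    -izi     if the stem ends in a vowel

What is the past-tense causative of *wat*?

watsuke

*wat*: final sound = /t/, a voiceless consonant → -suk → *watsuk*.
The final sound of the causative form *watsuk* is /k/, which is a non-sibilant consonant, so the past-tense suffix is -e, giving *watsuke*.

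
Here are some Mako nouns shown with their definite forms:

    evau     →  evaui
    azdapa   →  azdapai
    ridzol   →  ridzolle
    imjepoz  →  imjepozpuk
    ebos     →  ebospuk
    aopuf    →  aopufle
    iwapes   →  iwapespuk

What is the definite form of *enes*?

Looking at the final sound of each stem: -puk when the stem ends in a sibilant (*imjepoz*, *ebos*, *iwapes*); -le when the stem ends in a non-sibilant consonant (*ridzol*, *aopuf*); -i when the stem ends in a vowel (*evau*, *azdapa*).
*enes* — final sound /s/ (a sibilant) → -puk → *enespuk*.

enespuk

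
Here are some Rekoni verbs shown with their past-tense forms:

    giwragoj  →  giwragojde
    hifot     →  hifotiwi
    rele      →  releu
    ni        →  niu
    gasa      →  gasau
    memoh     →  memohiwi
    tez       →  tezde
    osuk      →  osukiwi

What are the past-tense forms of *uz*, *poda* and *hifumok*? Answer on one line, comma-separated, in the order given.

Looking at the final sound of each stem: -iwi when the stem ends in a voiceless consonant (*hifot*, *memoh*, *osuk*); -de when the stem ends in a voiced consonant (*giwragoj*, *tez*); -u when the stem ends in a vowel (*rele*, *ni*, *gasa*).
The final sound of *uz* is /z/, which is a voiced consonant, so the suffix is -de, giving *uzde*.
The final sound of *poda* is /a/, which is a vowel, so the suffix is -u, giving *podau*.
*hifumok*: final sound = /k/, a voiceless consonant → -iwi → *hifumokiwi*.

uzde, podau, hifumokiwi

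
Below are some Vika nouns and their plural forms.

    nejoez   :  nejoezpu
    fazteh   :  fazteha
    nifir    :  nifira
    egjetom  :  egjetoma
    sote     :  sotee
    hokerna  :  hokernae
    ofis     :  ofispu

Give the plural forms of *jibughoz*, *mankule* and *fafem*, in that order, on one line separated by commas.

The suffix is conditioned by the final sound: -pu when the stem ends in a sibilant (*nejoez*, *ofis*); -a when the stem ends in a non-sibilant consonant (*fazteh*, *nifir*, *egjetom*); -e when the stem ends in a vowel (*sote*, *hokerna*).
Since the final sound of *jibughoz* is /z/ (a sibilant), it takes -pu, giving *jibughozpu*.
Since the final sound of *mankule* is /e/ (a vowel), it takes -e, giving *mankulee*.
*fafem* — final sound /m/ (a non-sibilant consonant) → -a → *fafema*.

jibughozpu, mankulee, fafema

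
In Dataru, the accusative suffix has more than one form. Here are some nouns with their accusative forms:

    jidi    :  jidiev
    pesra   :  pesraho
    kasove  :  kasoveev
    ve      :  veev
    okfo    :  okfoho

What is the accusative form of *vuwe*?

The suffix is conditioned by the last vowel: -ev when the last vowel of the stem is a front vowel (*jidi*, *kasove*, *ve*); -ho when the last vowel of the stem is a back vowel (*pesra*, *okfo*).
Since the last vowel of *vuwe* is /e/ (a front vowel), it takes -ev, giving *vuweev*.

vuweev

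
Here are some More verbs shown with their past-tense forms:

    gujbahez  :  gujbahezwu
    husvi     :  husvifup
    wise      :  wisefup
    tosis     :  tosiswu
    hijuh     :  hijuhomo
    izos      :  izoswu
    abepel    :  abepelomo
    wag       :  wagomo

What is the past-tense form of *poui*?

pouifup

The pattern is sibilance of the final sound: -wu when the stem ends in a sibilant (*gujbahez*, *tosis*, *izos*); -omo when the stem ends in a non-sibilant consonant (*hijuh*, *abepel*, *wag*); -fup when the stem ends in a vowel (*husvi*, *wise*).
*poui*: final sound = /i/, a vowel → -fup → *pouifup*.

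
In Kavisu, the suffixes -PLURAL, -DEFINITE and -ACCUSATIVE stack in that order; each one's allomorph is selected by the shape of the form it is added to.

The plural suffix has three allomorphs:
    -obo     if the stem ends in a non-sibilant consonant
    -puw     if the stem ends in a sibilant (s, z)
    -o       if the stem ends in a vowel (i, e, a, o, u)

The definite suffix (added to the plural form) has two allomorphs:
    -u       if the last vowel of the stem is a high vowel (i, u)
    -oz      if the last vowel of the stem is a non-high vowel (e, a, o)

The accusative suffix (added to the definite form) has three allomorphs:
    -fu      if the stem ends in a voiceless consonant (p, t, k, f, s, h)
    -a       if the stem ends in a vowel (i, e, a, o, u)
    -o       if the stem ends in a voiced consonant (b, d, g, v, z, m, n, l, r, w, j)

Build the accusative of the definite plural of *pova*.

*pova* — final sound /a/ (a vowel) → -o → *povao*.
The plural form *povao*: last vowel = /o/, a non-high vowel → -oz → *povaooz*.
Since the final sound of the definite form *povaooz* is /z/ (a voiced consonant), it takes -o, giving *povaoozo*.

povaoozo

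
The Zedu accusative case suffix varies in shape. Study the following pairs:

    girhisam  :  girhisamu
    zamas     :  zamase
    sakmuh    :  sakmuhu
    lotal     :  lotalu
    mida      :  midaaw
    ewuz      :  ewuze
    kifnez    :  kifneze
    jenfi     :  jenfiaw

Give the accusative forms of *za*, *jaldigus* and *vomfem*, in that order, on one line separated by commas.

The suffix is conditioned by the final sound: -e when the stem ends in a sibilant (*zamas*, *ewuz*, *kifnez*); -u when the stem ends in a non-sibilant consonant (*girhisam*, *sakmuh*, *lotal*); -aw when the stem ends in a vowel (*mida*, *jenfi*).
Since the final sound of *za* is /a/ (a vowel), it takes -aw, giving *zaaw*.
The final sound of *jaldigus* is /s/, which is a sibilant, so the suffix is -e, giving *jaldiguse*.
*vomfem*: final sound = /m/, a non-sibilant consonant → -u → *vomfemu*.

zaaw, jaldiguse, vomfemu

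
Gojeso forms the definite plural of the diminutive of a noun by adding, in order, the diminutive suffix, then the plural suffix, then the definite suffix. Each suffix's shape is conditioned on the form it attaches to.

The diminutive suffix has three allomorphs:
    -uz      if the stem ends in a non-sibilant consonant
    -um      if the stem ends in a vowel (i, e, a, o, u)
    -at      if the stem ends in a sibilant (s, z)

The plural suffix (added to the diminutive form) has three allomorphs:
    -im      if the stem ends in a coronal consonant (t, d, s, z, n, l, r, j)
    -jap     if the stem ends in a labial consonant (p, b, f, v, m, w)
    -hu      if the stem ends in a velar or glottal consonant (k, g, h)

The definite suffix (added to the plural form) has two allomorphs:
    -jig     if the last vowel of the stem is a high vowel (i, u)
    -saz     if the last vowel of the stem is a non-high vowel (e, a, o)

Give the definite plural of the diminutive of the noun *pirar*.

piraruzimjig

The final sound of *pirar* is /r/, which is a non-sibilant consonant, so the diminutive suffix is -uz, giving *piraruz*.
Since the final consonant of the diminutive form *piraruz* is /z/ (coronal), it takes -im, giving *piraruzim*.
The plural form *piraruzim*: last vowel = /i/, a high vowel → -jig → *piraruzimjig*.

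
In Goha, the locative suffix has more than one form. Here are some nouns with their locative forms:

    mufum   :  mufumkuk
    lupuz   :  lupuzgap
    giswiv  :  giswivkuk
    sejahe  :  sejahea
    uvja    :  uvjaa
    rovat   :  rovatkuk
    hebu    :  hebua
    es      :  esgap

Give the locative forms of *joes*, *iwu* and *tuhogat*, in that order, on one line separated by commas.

joesgap, iwua, tuhogatkuk

Looking at the final sound of each stem: -gap when the stem ends in a sibilant (*lupuz*, *es*); -kuk when the stem ends in a non-sibilant consonant (*mufum*, *giswiv*, *rovat*); -a when the stem ends in a vowel (*sejahe*, *uvja*, *hebu*).
Since the final sound of *joes* is /s/ (a sibilant), it takes -gap, giving *joesgap*.
*iwu* — final sound /u/ (a vowel) → -a → *iwua*.
*tuhogat* — final sound /t/ (a non-sibilant consonant) → -kuk → *tuhogatkuk*.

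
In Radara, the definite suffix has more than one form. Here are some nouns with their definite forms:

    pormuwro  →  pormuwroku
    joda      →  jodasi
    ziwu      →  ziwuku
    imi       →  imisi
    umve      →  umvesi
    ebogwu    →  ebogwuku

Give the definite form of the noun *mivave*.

The pattern is rounding harmony: -ku when the last vowel of the stem is a rounded vowel (*pormuwro*, *ziwu*, *ebogwu*); -si when the last vowel of the stem is an unrounded vowel (*joda*, *imi*, *umve*).
Since the last vowel of *mivave* is /e/ (an unrounded vowel), it takes -si, giving *mivavesi*.

mivavesi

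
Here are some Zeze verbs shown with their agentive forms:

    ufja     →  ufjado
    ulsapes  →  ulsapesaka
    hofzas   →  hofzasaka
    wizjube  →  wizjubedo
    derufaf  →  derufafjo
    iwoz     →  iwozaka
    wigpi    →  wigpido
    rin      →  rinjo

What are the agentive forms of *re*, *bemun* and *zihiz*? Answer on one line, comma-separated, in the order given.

redo, bemunjo, zihizaka

The alternation tracks the final sound of the stem — -aka when the stem ends in a sibilant (*ulsapes*, *hofzas*, *iwoz*); -jo when the stem ends in a non-sibilant consonant (*derufaf*, *rin*); -do when the stem ends in a vowel (*ufja*, *wizjube*, *wigpi*).
The final sound of *re* is /e/, which is a vowel, so the suffix is -do, giving *redo*.
*bemun*: final sound = /n/, a non-sibilant consonant → -jo → *bemunjo*.
*zihiz*: final sound = /z/, a sibilant → -aka → *zihizaka*.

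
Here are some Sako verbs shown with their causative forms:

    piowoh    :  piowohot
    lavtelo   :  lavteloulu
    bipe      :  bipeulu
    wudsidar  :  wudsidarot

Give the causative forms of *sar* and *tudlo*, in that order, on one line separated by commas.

Looking at the final sound of each stem: -ot when the stem ends in a consonant (*piowoh*, *wudsidar*); -ulu when the stem ends in a vowel (*lavtelo*, *bipe*).
The final sound of *sar* is /r/, which is a consonant, so the suffix is -ot, giving *sarot*.
Since the final sound of *tudlo* is /o/ (a vowel), it takes -ulu, giving *tudloulu*.

sarot, tudloulu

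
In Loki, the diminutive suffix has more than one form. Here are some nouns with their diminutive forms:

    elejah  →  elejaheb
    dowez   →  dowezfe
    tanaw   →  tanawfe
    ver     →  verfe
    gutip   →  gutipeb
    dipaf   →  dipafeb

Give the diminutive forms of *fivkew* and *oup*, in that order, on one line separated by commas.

fivkewfe, oupeb

The alternation tracks the final consonant of the stem — -eb when the stem ends in a voiceless consonant (*elejah*, *gutip*, *dipaf*); -fe when the stem ends in a voiced consonant (*dowez*, *tanaw*, *ver*).
The final consonant of *fivkew* is /w/, which is voiced, so the suffix is -fe, giving *fivkewfe*.
Since the final consonant of *oup* is /p/ (voiceless), it takes -eb, giving *oupeb*.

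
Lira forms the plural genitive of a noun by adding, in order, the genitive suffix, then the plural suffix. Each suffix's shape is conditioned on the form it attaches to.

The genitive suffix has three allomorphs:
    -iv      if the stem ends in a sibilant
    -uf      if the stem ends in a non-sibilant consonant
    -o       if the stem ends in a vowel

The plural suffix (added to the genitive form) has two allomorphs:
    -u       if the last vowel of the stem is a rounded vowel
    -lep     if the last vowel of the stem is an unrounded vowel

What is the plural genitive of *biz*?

bizivlep

*biz* — final sound /z/ (a sibilant) → -iv → *biziv*.
The last vowel of the genitive form *biziv* is /i/, which is an unrounded vowel, so the plural suffix is -lep, giving *bizivlep*.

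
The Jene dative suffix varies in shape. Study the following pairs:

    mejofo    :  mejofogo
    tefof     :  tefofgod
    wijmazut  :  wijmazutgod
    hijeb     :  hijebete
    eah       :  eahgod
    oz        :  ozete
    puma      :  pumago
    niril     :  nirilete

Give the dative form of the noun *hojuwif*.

hojuwifgod

The alternation tracks the final sound of the stem — -god when the stem ends in a voiceless consonant (*tefof*, *wijmazut*, *eah*); -ete when the stem ends in a voiced consonant (*hijeb*, *oz*, *niril*); -go when the stem ends in a vowel (*mejofo*, *puma*).
*hojuwif* — final sound /f/ (a voiceless consonant) → -god → *hojuwifgod*.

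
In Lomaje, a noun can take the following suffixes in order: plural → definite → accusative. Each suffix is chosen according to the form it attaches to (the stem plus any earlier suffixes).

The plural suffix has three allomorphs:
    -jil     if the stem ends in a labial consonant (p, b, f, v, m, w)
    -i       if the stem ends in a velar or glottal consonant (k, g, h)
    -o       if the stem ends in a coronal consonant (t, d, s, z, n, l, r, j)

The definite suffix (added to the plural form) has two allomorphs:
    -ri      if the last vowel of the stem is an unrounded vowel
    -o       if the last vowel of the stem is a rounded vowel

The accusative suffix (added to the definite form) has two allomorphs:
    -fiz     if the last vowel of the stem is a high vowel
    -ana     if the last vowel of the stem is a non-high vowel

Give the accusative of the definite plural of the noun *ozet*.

*ozet* — final consonant /t/ (coronal) → -o → *ozeto*.
The last vowel of the plural form *ozeto* is /o/, which is a rounded vowel, so the definite suffix is -o, giving *ozetoo*.
The definite form *ozetoo* — last vowel /o/ (a non-high vowel) → -ana → *ozetooana*.

ozetooana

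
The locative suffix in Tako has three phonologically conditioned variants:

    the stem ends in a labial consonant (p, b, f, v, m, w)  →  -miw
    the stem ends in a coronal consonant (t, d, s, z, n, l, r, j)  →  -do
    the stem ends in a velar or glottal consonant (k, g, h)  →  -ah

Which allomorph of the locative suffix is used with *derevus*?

*derevus*: final consonant = /s/, coronal → -do.

-do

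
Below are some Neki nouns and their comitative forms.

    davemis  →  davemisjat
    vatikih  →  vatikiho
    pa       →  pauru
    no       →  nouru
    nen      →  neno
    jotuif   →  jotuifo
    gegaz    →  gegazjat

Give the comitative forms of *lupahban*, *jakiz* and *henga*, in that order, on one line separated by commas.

lupahbano, jakizjat, hengauru

Looking at the final sound of each stem: -jat when the stem ends in a sibilant (*davemis*, *gegaz*); -o when the stem ends in a non-sibilant consonant (*vatikih*, *nen*, *jotuif*); -uru when the stem ends in a vowel (*pa*, *no*).
*lupahban* — final sound /n/ (a non-sibilant consonant) → -o → *lupahbano*.
*jakiz* — final sound /z/ (a sibilant) → -jat → *jakizjat*.
Since the final sound of *henga* is /a/ (a vowel), it takes -uru, giving *hengauru*.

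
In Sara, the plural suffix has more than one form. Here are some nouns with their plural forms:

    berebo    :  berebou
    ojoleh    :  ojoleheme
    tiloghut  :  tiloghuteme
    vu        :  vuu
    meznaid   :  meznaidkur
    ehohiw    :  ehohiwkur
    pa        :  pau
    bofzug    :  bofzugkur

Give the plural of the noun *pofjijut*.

The alternation tracks the final sound of the stem — -eme when the stem ends in a voiceless consonant (*ojoleh*, *tiloghut*); -kur when the stem ends in a voiced consonant (*meznaid*, *ehohiw*, *bofzug*); -u when the stem ends in a vowel (*berebo*, *vu*, *pa*).
Since the final sound of *pofjijut* is /t/ (a voiceless consonant), it takes -eme, giving *pofjijuteme*.

pofjijuteme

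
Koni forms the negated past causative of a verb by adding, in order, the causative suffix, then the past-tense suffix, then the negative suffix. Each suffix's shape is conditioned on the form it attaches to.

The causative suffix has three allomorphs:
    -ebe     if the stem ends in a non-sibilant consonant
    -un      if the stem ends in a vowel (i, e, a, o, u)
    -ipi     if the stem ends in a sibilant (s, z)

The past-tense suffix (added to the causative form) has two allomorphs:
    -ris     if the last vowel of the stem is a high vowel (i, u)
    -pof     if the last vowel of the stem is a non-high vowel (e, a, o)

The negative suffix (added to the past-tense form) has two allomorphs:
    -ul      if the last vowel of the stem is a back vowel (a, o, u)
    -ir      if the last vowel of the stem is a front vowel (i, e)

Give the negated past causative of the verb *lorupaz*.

lorupazipirisir

The final sound of *lorupaz* is /z/, which is a sibilant, so the causative suffix is -ipi, giving *lorupazipi*.
Since the last vowel of the causative form *lorupazipi* is /i/ (a high vowel), it takes -ris, giving *lorupazipiris*.
The past-tense form *lorupazipiris* — last vowel /i/ (a front vowel) → -ir → *lorupazipirisir*.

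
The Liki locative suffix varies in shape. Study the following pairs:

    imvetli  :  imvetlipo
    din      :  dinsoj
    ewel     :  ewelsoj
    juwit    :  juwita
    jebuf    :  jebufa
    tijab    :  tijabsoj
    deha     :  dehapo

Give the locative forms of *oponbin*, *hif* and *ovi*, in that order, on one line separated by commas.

Looking at the final sound of each stem: -a when the stem ends in a voiceless consonant (*juwit*, *jebuf*); -soj when the stem ends in a voiced consonant (*din*, *ewel*, *tijab*); -po when the stem ends in a vowel (*imvetli*, *deha*).
*oponbin* — final sound /n/ (a voiced consonant) → -soj → *oponbinsoj*.
*hif* — final sound /f/ (a voiceless consonant) → -a → *hifa*.
*ovi* — final sound /i/ (a vowel) → -po → *ovipo*.

oponbinsoj, hifa, ovipo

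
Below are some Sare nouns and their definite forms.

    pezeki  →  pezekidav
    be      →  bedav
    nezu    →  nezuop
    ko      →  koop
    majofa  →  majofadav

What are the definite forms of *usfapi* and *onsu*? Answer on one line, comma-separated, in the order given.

The alternation tracks the last vowel of the stem — -op when the last vowel of the stem is a rounded vowel (*nezu*, *ko*); -dav when the last vowel of the stem is an unrounded vowel (*pezeki*, *be*, *majofa*).
*usfapi* — last vowel /i/ (an unrounded vowel) → -dav → *usfapidav*.
The last vowel of *onsu* is /u/, which is a rounded vowel, so the suffix is -op, giving *onsuop*.

usfapidav, onsuop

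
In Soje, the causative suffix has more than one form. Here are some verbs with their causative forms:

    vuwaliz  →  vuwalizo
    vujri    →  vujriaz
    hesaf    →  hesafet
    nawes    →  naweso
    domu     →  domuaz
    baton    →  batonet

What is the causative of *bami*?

The suffix is conditioned by the final sound: -o when the stem ends in a sibilant (*vuwaliz*, *nawes*); -et when the stem ends in a non-sibilant consonant (*hesaf*, *baton*); -az when the stem ends in a vowel (*vujri*, *domu*).
*bami*: final sound = /i/, a vowel → -az → *bamiaz*.

bamiaz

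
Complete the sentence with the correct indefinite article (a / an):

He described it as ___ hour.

The indefinite article is chosen by the initial *sound* of the following word, not its spelling.
*hour* begins with the sound /aʊ/ (silent h) — a vowel sound.
So the article is *an*: He described it as an hour.

an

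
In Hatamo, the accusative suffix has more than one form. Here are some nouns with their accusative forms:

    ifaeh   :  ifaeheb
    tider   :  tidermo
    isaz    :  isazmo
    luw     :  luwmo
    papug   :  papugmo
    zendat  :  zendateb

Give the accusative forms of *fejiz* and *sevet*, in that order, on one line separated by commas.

The pattern is voicing of the final consonant: -eb when the stem ends in a voiceless consonant (*ifaeh*, *zendat*); -mo when the stem ends in a voiced consonant (*tider*, *isaz*, *luw*, *papug*).
*fejiz*: final consonant = /z/, voiced → -mo → *fejizmo*.
The final consonant of *sevet* is /t/, which is voiceless, so the suffix is -eb, giving *seveteb*.

fejizmo, seveteb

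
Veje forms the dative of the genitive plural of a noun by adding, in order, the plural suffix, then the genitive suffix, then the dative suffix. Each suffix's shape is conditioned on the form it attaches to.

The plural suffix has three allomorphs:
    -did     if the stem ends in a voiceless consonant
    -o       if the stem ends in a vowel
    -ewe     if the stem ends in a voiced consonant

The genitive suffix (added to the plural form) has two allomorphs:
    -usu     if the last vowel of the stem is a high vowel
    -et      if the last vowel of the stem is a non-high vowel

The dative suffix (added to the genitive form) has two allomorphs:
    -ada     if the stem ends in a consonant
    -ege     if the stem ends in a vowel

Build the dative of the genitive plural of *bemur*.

bemureweetada

The final sound of *bemur* is /r/, which is a voiced consonant, so the plural suffix is -ewe, giving *bemurewe*.
The last vowel of the plural form *bemurewe* is /e/, which is a non-high vowel, so the genitive suffix is -et, giving *bemureweet*.
The final sound of the genitive form *bemureweet* is /t/, which is a consonant, so the dative suffix is -ada, giving *bemureweetada*.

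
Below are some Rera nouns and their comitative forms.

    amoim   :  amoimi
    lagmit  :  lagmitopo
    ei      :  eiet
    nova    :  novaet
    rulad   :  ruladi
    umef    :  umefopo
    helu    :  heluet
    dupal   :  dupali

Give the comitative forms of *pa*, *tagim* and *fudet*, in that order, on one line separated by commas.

paet, tagimi, fudetopo

The suffix is conditioned by the final sound: -opo when the stem ends in a voiceless consonant (*lagmit*, *umef*); -i when the stem ends in a voiced consonant (*amoim*, *rulad*, *dupal*); -et when the stem ends in a vowel (*ei*, *nova*, *helu*).
*pa* — final sound /a/ (a vowel) → -et → *paet*.
The final sound of *tagim* is /m/, which is a voiced consonant, so the suffix is -i, giving *tagimi*.
Since the final sound of *fudet* is /t/ (a voiceless consonant), it takes -opo, giving *fudetopo*.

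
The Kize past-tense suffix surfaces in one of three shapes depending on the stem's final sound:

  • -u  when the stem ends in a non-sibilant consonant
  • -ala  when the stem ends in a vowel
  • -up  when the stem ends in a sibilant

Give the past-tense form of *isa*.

*isa* — final sound /a/ (a vowel) → -ala → *isaala*.

isaala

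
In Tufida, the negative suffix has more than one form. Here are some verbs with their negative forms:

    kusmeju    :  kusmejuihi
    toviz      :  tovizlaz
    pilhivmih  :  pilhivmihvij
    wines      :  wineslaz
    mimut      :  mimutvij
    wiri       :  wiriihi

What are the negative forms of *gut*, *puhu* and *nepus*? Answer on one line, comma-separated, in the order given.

The suffix is conditioned by the final sound: -laz when the stem ends in a sibilant (*toviz*, *wines*); -vij when the stem ends in a non-sibilant consonant (*pilhivmih*, *mimut*); -ihi when the stem ends in a vowel (*kusmeju*, *wiri*).
Since the final sound of *gut* is /t/ (a non-sibilant consonant), it takes -vij, giving *gutvij*.
*puhu*: final sound = /u/, a vowel → -ihi → *puhuihi*.
The final sound of *nepus* is /s/, which is a sibilant, so the suffix is -laz, giving *nepuslaz*.

gutvij, puhuihi, nepuslaz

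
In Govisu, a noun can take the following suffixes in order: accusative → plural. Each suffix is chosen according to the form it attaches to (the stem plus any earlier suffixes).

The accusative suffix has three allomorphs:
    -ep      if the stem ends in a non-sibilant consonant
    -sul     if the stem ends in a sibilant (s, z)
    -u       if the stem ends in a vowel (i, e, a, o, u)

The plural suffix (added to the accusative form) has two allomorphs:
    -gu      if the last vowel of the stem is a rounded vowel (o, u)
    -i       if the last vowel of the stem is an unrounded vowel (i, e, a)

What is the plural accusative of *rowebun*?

*rowebun*: final sound = /n/, a non-sibilant consonant → -ep → *rowebunep*.
The accusative form *rowebunep*: last vowel = /e/, an unrounded vowel → -i → *rowebunepi*.

rowebunepi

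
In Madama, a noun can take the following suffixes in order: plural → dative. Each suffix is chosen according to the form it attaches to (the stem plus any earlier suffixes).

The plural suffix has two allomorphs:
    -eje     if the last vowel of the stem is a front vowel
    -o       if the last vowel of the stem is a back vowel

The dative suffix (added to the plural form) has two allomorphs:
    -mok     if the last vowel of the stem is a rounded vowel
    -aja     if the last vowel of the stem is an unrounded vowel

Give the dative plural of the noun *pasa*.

pasaomok

The last vowel of *pasa* is /a/, which is a back vowel, so the plural suffix is -o, giving *pasao*.
Since the last vowel of the plural form *pasao* is /o/ (a rounded vowel), it takes -mok, giving *pasaomok*.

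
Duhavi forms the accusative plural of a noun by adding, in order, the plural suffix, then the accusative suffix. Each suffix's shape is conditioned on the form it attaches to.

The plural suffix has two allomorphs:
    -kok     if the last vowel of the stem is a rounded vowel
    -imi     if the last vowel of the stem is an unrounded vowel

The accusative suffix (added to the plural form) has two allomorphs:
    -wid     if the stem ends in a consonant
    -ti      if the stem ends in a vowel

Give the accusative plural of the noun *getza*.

getzaimiti

The last vowel of *getza* is /a/, which is an unrounded vowel, so the plural suffix is -imi, giving *getzaimi*.
The plural form *getzaimi*: final sound = /i/, a vowel → -ti → *getzaimiti*.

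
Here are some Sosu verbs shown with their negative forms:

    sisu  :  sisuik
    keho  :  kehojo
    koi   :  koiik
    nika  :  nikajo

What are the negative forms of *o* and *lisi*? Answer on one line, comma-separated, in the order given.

The alternation tracks the last vowel of the stem — -ik when the last vowel of the stem is a high vowel (*sisu*, *koi*); -jo when the last vowel of the stem is a non-high vowel (*keho*, *nika*).
*o*: last vowel = /o/, a non-high vowel → -jo → *ojo*.
*lisi* — last vowel /i/ (a high vowel) → -ik → *lisiik*.

ojo, lisiik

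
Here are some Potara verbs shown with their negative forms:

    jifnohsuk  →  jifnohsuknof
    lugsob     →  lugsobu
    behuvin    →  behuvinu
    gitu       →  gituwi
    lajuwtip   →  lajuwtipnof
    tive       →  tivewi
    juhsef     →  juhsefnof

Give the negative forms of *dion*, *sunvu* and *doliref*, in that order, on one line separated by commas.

dionu, sunvuwi, dolirefnof

The suffix is conditioned by the final sound: -nof when the stem ends in a voiceless consonant (*jifnohsuk*, *lajuwtip*, *juhsef*); -u when the stem ends in a voiced consonant (*lugsob*, *behuvin*); -wi when the stem ends in a vowel (*gitu*, *tive*).
*dion*: final sound = /n/, a voiced consonant → -u → *dionu*.
The final sound of *sunvu* is /u/, which is a vowel, so the suffix is -wi, giving *sunvuwi*.
*doliref* — final sound /f/ (a voiceless consonant) → -nof → *dolirefnof*.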